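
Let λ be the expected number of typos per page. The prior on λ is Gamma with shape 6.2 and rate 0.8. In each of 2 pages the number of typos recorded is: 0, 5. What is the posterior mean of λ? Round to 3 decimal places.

Total count ∑xᵢ = 5 over n = 2 pages.
Gamma is conjugate to the Poisson likelihood: posterior is Gamma(shape = 6.2+5 = 11.2, rate = 0.8+2 = 2.8).
Posterior mean = shape/rate = 11.2/2.8 = 4.000.

Posterior mean ≈ 4.000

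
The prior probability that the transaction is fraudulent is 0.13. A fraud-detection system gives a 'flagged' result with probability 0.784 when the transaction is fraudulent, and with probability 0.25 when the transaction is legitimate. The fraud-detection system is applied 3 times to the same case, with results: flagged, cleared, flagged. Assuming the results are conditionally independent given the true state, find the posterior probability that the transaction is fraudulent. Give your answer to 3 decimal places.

Posterior P(H) ≈ 0.297

With H the event that the transaction is fraudulent, the joint likelihood of the observed sequence is P(data|H) = 0.784·0.216·0.784 = 0.13277 and P(data|¬H) = 0.25·0.75·0.25 = 0.046875.
Bayes: P(H|data) = 0.13·0.13277 / (0.13·0.13277 + 0.87·0.046875) = 0.017260/0.058041 = 0.2974.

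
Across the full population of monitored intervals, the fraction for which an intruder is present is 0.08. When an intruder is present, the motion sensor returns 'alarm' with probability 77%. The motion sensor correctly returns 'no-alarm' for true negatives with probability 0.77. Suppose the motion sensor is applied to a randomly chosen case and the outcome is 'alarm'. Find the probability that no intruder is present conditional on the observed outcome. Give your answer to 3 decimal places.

P(¬H | E) ≈ 0.775

Write H for 'an intruder is present'. Prior odds H:¬H = 0.08/0.92 = 0.086957. For the 'alarm' outcome, the likelihood ratio is 0.77/0.23 = 3.3478.
Posterior odds = 0.086957 × 3.3478 = 0.29112, so P(H|E) = 0.29112/(1+0.29112) = 0.225. Then P(¬H|E) = 1 − 0.225 = 0.775.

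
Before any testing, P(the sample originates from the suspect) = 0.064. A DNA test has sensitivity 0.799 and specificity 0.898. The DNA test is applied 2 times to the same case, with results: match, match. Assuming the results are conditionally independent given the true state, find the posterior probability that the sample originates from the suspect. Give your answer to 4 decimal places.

With H the event that the sample originates from the suspect, the joint likelihood of the observed sequence is P(data|H) = 0.799·0.799 = 0.63840 and P(data|¬H) = 0.102·0.102 = 0.010404.
Bayes: P(H|data) = 0.064·0.63840 / (0.064·0.63840 + 0.936·0.010404) = 0.040858/0.050596 = 0.8075.

Posterior P(H) ≈ 0.8075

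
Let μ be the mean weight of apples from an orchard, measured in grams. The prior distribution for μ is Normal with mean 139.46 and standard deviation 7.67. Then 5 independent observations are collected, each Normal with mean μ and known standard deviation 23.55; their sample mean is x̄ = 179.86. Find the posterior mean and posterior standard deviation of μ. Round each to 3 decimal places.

With known σ, the Normal prior is conjugate. Weight on the data is w = (n/σ²)/(n/σ² + 1/τ₀²) = 0.00901547/(0.00901547+0.0169984) = 0.34656.
Posterior mean = w·x̄ + (1−w)·μ₀ = 0.34656·179.86 + 0.65344·139.46 = 153.461. Posterior variance = 1/(0.00901547+0.0169984) = 38.4410, so SD = 6.200.

Posterior mean ≈ 153.461; posterior SD ≈ 6.200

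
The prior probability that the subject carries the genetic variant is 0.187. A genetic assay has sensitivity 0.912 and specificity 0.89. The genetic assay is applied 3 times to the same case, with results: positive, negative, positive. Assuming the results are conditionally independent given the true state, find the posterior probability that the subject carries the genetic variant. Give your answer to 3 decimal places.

With H the event that the subject carries the genetic variant, the joint likelihood of the observed sequence is P(data|H) = 0.912·0.088·0.912 = 0.073193 and P(data|¬H) = 0.11·0.89·0.11 = 0.010769.
Bayes: P(H|data) = 0.187·0.073193 / (0.187·0.073193 + 0.813·0.010769) = 0.013687/0.022442 = 0.6099.

Posterior P(H) ≈ 0.610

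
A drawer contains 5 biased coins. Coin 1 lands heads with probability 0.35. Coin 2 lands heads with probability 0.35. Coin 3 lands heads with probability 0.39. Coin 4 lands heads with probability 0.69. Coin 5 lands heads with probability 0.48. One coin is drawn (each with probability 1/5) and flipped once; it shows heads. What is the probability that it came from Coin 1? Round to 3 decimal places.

P(heads|C1) = 0.35; P(heads|C2) = 0.35; P(heads|C3) = 0.39; P(heads|C4) = 0.69; P(heads|C5) = 0.48.
Prior × likelihood for each source: 0.2·0.35=0.07000, 0.2·0.35=0.07000, 0.2·0.39=0.07800, 0.2·0.69=0.1380, 0.2·0.48=0.09600. Summing gives P(heads) = 0.45200.
P(Coin 1 | heads) = 0.07000 / 0.45200 = 0.155.

Posterior probability ≈ 0.155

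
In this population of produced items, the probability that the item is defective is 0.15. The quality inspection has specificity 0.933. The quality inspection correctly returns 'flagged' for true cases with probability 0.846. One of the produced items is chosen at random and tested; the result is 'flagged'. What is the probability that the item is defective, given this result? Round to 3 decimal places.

Write H for 'the item is defective'. Prior odds H:¬H = 0.15/0.85 = 0.17647. For the 'flagged' outcome, the likelihood ratio is 0.846/0.067 = 12.627.
Posterior odds = 0.17647 × 12.627 = 2.2283, so P(H|E) = 2.2283/(1+2.2283) = 0.690.

P(H | E) ≈ 0.690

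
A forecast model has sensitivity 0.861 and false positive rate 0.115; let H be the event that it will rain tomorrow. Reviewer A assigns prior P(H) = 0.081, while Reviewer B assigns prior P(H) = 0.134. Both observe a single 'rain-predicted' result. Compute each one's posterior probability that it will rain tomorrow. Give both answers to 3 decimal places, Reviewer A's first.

Reviewer A: 0.398; Reviewer B: 0.537

P('+'|H) = 0.861, P('+'|¬H) = 0.115.
Reviewer A: numerator 0.861·0.081 = 0.069741; evidence = 0.069741+0.115·0.919 = 0.17543; posterior = 0.398.
Reviewer B: numerator 0.861·0.134 = 0.11537; evidence = 0.11537+0.115·0.866 = 0.21496; posterior = 0.537.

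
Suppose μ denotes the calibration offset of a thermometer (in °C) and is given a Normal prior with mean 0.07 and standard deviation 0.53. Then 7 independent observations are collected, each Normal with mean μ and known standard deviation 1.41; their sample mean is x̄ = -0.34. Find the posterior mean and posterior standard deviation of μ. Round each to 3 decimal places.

With known σ, the Normal prior is conjugate. Weight on the data is w = (n/σ²)/(n/σ² + 1/τ₀²) = 3.52095/(3.52095+3.55999) = 0.49724.
Posterior mean = w·x̄ + (1−w)·μ₀ = 0.49724·-0.34 + 0.50276·0.07 = -0.134. Posterior variance = 1/(3.52095+3.55999) = 0.141224, so SD = 0.376.

Posterior mean ≈ -0.134; posterior SD ≈ 0.376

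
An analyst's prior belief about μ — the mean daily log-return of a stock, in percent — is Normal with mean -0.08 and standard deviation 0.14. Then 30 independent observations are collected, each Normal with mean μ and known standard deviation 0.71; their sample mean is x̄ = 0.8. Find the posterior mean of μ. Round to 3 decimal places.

With known σ, the Normal prior is conjugate. Weight on the data is w = (n/σ²)/(n/σ² + 1/τ₀²) = 59.5120/(59.5120+51.0204) = 0.53841.
Posterior mean = w·x̄ + (1−w)·μ₀ = 0.53841·0.8 + 0.46159·-0.08 = 0.394.

Posterior mean ≈ 0.394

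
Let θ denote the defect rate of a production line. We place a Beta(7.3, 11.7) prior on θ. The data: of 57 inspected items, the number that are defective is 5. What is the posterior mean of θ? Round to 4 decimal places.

Observing 5 successes and 52 failures updates Beta(7.3, 11.7) by adding the success and failure counts to the two shape parameters: α = 7.3+5 = 12.3, β = 11.7+52 = 63.7.
Posterior mean = α/(α+β) = 12.3/76 = 0.1618.

Posterior mean ≈ 0.1618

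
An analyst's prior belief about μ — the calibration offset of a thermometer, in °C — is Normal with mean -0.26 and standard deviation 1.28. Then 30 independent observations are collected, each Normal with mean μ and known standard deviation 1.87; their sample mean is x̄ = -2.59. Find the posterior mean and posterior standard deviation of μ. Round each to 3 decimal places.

Prior precision 1/τ₀² = 1/1.28² = 0.610352; data precision n/σ² = 30/1.87² = 8.57903.
Posterior precision = 0.610352 + 8.57903 = 9.18938, giving posterior SD = 1/√9.18938 = 0.330.
Posterior mean = (0.610352·-0.26 + 8.57903·-2.59) / 9.18938 = -2.435.

Posterior mean ≈ -2.435; posterior SD ≈ 0.330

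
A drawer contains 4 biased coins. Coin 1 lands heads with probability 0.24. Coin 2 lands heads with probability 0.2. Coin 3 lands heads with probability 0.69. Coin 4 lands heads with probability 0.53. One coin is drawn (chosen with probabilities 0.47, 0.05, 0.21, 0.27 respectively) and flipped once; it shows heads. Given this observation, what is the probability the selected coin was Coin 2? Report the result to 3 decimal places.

Posterior probability ≈ 0.024

P(heads|C1) = 0.24; P(heads|C2) = 0.2; P(heads|C3) = 0.69; P(heads|C4) = 0.53.
Prior × likelihood for each source: 0.47·0.24=0.1128, 0.05·0.2=0.01000, 0.21·0.69=0.1449, 0.27·0.53=0.1431. Summing gives P(heads) = 0.41080.
P(Coin 2 | heads) = 0.01000 / 0.41080 = 0.024.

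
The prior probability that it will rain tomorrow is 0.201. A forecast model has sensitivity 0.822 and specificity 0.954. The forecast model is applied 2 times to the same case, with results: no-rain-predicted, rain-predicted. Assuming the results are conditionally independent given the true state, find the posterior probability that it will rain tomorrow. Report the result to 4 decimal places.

Posterior P(H) ≈ 0.4562

Let H be the event that it will rain tomorrow; start with P(H) = 0.201. P('rain-predicted'|H) = 0.822, P('rain-predicted'|¬H) = 0.046.
Update on result 1 ('no-rain-predicted'): P(H) ← 0.178·0.2010 / (0.178·0.2010 + 0.954·0.7990) = 0.035778/0.79802 = 0.0448.
Update on result 2 ('rain-predicted'): P(H) ← 0.822·0.0448 / (0.822·0.0448 + 0.046·0.9552) = 0.036853/0.080791 = 0.4562.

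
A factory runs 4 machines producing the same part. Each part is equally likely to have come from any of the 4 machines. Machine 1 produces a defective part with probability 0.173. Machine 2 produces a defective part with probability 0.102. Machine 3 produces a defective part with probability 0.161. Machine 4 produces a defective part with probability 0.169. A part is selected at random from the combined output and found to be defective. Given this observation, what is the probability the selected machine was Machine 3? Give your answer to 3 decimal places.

P(defective|M1) = 0.173; P(defective|M2) = 0.102; P(defective|M3) = 0.161; P(defective|M4) = 0.169.
Prior × likelihood for each source: 0.25·0.173=0.04325, 0.25·0.102=0.02550, 0.25·0.161=0.04025, 0.25·0.169=0.04225. Summing gives P(defective) = 0.15125.
P(Machine 3 | defective) = 0.04025 / 0.15125 = 0.266.

Posterior probability ≈ 0.266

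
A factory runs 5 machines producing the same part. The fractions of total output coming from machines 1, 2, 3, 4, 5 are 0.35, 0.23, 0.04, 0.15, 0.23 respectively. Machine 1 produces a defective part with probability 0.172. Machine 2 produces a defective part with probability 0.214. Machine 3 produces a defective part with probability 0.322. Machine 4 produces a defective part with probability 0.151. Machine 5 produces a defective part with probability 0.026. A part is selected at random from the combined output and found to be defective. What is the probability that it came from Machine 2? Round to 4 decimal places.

Posterior probability ≈ 0.3261

P(defective|M1) = 0.172; P(defective|M2) = 0.214; P(defective|M3) = 0.322; P(defective|M4) = 0.151; P(defective|M5) = 0.026.
Prior × likelihood for each source: 0.35·0.172=0.06020, 0.23·0.214=0.04922, 0.04·0.322=0.01288, 0.15·0.151=0.02265, 0.23·0.026=0.005980. Summing gives P(defective) = 0.15093.
P(Machine 2 | defective) = 0.04922 / 0.15093 = 0.3261.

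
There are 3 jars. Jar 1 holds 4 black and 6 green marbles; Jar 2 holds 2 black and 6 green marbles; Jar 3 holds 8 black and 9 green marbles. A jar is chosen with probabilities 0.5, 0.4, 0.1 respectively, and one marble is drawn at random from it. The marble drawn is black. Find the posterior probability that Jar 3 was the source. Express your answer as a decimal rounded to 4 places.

Posterior probability ≈ 0.1356

P(black|Jar 1) = 0.4; P(black|Jar 2) = 0.25; P(black|Jar 3) = 0.4706.
Prior × likelihood for each source: 0.5·0.4=0.2000, 0.4·0.25=0.1000, 0.1·0.4706=0.04706. Summing gives P(black) = 0.34706.
P(Jar 3 | black) = 0.04706 / 0.34706 = 0.1356.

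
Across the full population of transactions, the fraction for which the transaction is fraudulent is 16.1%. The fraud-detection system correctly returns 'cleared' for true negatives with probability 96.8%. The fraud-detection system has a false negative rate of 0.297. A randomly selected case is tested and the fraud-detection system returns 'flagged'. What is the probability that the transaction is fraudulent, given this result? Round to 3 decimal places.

P(H | E) ≈ 0.808

Write H for 'the transaction is fraudulent'. Prior odds H:¬H = 0.161/0.839 = 0.19190. For the 'flagged' outcome, the likelihood ratio is 0.703/0.032 = 21.969.
Posterior odds = 0.19190 × 21.969 = 4.2157, so P(H|E) = 4.2157/(1+4.2157) = 0.808.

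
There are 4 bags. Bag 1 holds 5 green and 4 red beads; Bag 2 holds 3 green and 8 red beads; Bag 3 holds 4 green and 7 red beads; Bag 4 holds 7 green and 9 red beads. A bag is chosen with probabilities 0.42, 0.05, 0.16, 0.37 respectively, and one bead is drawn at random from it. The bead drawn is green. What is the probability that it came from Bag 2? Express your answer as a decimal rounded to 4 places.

P(green|Bag 1) = 0.5556; P(green|Bag 2) = 0.2727; P(green|Bag 3) = 0.3636; P(green|Bag 4) = 0.4375.
Prior × likelihood for each source: 0.42·0.5556=0.2333, 0.05·0.2727=0.01364, 0.16·0.3636=0.05818, 0.37·0.4375=0.1619. Summing gives P(green) = 0.46703.
P(Bag 2 | green) = 0.01364 / 0.46703 = 0.0292.

Posterior probability ≈ 0.0292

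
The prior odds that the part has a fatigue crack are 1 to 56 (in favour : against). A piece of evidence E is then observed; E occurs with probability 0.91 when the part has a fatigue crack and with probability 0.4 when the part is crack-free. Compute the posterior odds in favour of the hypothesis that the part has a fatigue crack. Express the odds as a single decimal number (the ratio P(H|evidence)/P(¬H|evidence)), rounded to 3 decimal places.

Posterior odds ≈ 0.041

Prior odds = 1/56 = 0.017857.
Likelihood ratio for E = 0.91/0.4 = 2.2750.
Posterior odds = prior odds × LR = 0.040625.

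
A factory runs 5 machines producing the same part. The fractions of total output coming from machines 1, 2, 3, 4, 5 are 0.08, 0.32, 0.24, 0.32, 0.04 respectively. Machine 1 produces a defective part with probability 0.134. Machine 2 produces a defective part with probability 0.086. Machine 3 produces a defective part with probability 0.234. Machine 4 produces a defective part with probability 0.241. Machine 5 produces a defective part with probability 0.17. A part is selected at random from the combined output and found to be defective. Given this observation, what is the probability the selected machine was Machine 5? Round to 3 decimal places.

Posterior probability ≈ 0.038

P(defective|M1) = 0.134; P(defective|M2) = 0.086; P(defective|M3) = 0.234; P(defective|M4) = 0.241; P(defective|M5) = 0.17.
Prior × likelihood for each source: 0.08·0.134=0.01072, 0.32·0.086=0.02752, 0.24·0.234=0.05616, 0.32·0.241=0.07712, 0.04·0.17=0.006800. Summing gives P(defective) = 0.17832.
P(Machine 5 | defective) = 0.006800 / 0.17832 = 0.038.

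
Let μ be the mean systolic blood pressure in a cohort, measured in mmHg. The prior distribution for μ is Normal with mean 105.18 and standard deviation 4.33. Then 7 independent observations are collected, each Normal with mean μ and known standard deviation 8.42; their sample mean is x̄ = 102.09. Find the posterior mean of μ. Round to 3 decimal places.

With known σ, the Normal prior is conjugate. Weight on the data is w = (n/σ²)/(n/σ² + 1/τ₀²) = 0.0987356/(0.0987356+0.0533365) = 0.64927.
Posterior mean = w·x̄ + (1−w)·μ₀ = 0.64927·102.09 + 0.35073·105.18 = 103.174.

Posterior mean ≈ 103.174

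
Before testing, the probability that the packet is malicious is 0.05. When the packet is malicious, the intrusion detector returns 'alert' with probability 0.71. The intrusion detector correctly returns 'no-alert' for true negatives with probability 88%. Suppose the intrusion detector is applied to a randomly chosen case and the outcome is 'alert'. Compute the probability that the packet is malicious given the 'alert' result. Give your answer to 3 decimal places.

P(H | E) ≈ 0.237

Let H be the event that the packet is malicious. P(H) = 0.05, so P(¬H) = 0.95. With E the 'alert' result, P(E|H) = 0.71 and P(E|¬H) = 0.12.
P(E) = 0.71·0.05 + 0.12·0.95 = 0.035500 + 0.11400 = 0.14950.
By Bayes' theorem, P(H|E) = 0.035500 / 0.14950 = 0.237.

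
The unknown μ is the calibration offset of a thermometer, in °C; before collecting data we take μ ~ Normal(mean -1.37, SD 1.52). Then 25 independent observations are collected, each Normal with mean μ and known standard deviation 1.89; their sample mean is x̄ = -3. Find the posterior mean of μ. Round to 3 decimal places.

Posterior mean ≈ -2.905

With known σ, the Normal prior is conjugate. Weight on the data is w = (n/σ²)/(n/σ² + 1/τ₀²) = 6.99868/(6.99868+0.432825) = 0.94176.
Posterior mean = w·x̄ + (1−w)·μ₀ = 0.94176·-3 + 0.058242·-1.37 = -2.905.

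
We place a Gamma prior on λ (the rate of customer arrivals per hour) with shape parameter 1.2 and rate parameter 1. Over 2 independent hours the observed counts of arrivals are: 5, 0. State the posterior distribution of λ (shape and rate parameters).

Posterior: Gamma(shape=6.2, rate=3)

Total count ∑xᵢ = 5 over n = 2 hours.
Gamma is conjugate to the Poisson likelihood: posterior is Gamma(shape = 1.2+5 = 6.2, rate = 1+2 = 3).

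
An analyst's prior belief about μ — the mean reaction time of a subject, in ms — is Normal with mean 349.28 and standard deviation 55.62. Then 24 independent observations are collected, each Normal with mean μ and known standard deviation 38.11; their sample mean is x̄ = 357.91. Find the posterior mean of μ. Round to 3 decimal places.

Posterior mean ≈ 357.744

With known σ, the Normal prior is conjugate. Weight on the data is w = (n/σ²)/(n/σ² + 1/τ₀²) = 0.0165247/(0.0165247+0.00032325) = 0.98081.
Posterior mean = w·x̄ + (1−w)·μ₀ = 0.98081·357.91 + 0.019186·349.28 = 357.744.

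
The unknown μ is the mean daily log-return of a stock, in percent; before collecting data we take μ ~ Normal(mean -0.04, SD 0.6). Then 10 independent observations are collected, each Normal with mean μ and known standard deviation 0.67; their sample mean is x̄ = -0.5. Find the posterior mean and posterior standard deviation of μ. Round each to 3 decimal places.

Posterior mean ≈ -0.449; posterior SD ≈ 0.200

Prior precision 1/τ₀² = 1/0.6² = 2.77778; data precision n/σ² = 10/0.67² = 22.2767.
Posterior precision = 2.77778 + 22.2767 = 25.0545, giving posterior SD = 1/√25.0545 = 0.200.
Posterior mean = (2.77778·-0.04 + 22.2767·-0.5) / 25.0545 = -0.449.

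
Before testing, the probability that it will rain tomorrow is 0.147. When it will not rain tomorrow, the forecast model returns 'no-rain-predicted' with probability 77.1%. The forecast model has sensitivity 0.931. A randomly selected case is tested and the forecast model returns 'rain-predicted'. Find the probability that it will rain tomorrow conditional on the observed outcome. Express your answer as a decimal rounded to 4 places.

Write H for 'it will rain tomorrow'. Prior odds H:¬H = 0.147/0.853 = 0.17233. For the 'rain-predicted' outcome, the likelihood ratio is 0.931/0.229 = 4.0655.
Posterior odds = 0.17233 × 4.0655 = 0.70062, so P(H|E) = 0.70062/(1+0.70062) = 0.4120.

P(H | E) ≈ 0.4120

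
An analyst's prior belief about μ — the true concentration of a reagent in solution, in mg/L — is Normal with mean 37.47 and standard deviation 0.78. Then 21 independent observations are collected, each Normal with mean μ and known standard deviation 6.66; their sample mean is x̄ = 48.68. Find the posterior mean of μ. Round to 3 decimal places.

With known σ, the Normal prior is conjugate. Weight on the data is w = (n/σ²)/(n/σ² + 1/τ₀²) = 0.473446/(0.473446+1.64366) = 0.22363.
Posterior mean = w·x̄ + (1−w)·μ₀ = 0.22363·48.68 + 0.77637·37.47 = 39.977.

Posterior mean ≈ 39.977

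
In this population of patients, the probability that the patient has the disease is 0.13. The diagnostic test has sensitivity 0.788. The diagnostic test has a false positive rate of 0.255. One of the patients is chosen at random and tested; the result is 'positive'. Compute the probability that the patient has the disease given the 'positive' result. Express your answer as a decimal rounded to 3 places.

P(H | E) ≈ 0.316

Write H for 'the patient has the disease'. Prior odds H:¬H = 0.13/0.87 = 0.14943. For the 'positive' outcome, the likelihood ratio is 0.788/0.255 = 3.0902.
Posterior odds = 0.14943 × 3.0902 = 0.46175, so P(H|E) = 0.46175/(1+0.46175) = 0.316.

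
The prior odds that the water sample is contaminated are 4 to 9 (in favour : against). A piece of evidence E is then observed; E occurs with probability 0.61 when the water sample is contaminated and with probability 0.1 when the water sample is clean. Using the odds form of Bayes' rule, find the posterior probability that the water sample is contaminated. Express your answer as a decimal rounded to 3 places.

Prior odds = 4/9 = 0.44444.
Likelihood ratio for E = 0.61/0.1 = 6.1000.
Posterior odds = prior odds × LR = 2.7111.
Posterior probability = odds/(1+odds) = 2.7111/3.7111 = 0.731.

Posterior probability ≈ 0.731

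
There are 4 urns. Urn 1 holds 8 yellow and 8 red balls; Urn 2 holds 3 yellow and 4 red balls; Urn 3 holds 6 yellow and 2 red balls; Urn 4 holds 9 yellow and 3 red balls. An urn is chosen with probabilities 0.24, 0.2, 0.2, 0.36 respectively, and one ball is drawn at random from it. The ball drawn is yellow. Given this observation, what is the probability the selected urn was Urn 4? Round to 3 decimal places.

Posterior probability ≈ 0.432

Tabulate prior·likelihood by source: [1] prior 0.24, lik 0.5, product 0.1200; [2] prior 0.2, lik 0.4286, product 0.08571; [3] prior 0.2, lik 0.75, product 0.1500; [4] prior 0.36, lik 0.75, product 0.2700.
Normalizing constant = 0.62571; the posterior for Urn 4 is its product over the sum, 0.2700/0.62571 = 0.432.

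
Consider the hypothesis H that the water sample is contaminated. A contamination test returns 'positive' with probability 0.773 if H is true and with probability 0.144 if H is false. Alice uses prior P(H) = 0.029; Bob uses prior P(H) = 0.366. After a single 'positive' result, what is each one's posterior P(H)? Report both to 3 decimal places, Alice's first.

The likelihood ratio for a 'positive' result is 0.773/0.144 = 5.3681.
Alice: prior odds 0.029/0.971 = 0.029866; posterior odds 0.16032; posterior probability 0.138.
Bob: prior odds 0.366/0.634 = 0.57729; posterior odds 3.0989; posterior probability 0.756.

Alice: 0.138; Bob: 0.756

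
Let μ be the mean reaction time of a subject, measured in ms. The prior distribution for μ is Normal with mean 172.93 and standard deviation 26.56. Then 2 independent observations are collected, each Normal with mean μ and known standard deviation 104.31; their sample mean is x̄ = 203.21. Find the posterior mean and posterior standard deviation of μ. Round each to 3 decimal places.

Posterior mean ≈ 176.406; posterior SD ≈ 24.989

Prior precision 1/τ₀² = 1/26.56² = 0.00141757; data precision n/σ² = 2/104.31² = 0.00018381.
Posterior precision = 0.00141757 + 0.00018381 = 0.00160138, giving posterior SD = 1/√0.00160138 = 24.989.
Posterior mean = (0.00141757·172.93 + 0.00018381·203.21) / 0.00160138 = 176.406.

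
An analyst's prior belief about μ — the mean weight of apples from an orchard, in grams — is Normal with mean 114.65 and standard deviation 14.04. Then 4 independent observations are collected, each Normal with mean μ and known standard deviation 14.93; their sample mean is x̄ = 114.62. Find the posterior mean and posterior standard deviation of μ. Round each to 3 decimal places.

Posterior mean ≈ 114.627; posterior SD ≈ 6.591

With known σ, the Normal prior is conjugate. Weight on the data is w = (n/σ²)/(n/σ² + 1/τ₀²) = 0.0179449/(0.0179449+0.00507301) = 0.77961.
Posterior mean = w·x̄ + (1−w)·μ₀ = 0.77961·114.62 + 0.22039·114.65 = 114.627. Posterior variance = 1/(0.0179449+0.00507301) = 43.4445, so SD = 6.591.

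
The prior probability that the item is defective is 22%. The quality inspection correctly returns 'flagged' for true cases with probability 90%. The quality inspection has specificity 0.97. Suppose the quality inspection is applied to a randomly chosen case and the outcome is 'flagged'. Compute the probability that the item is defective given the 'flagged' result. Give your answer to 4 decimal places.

P(H | E) ≈ 0.8943

Write H for 'the item is defective'. Prior odds H:¬H = 0.22/0.78 = 0.28205. For the 'flagged' outcome, the likelihood ratio is 0.9/0.03 = 30.000.
Posterior odds = 0.28205 × 30.000 = 8.4615, so P(H|E) = 8.4615/(1+8.4615) = 0.8943.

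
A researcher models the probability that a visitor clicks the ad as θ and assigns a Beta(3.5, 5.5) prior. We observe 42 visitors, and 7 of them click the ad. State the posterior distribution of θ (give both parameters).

Posterior: Beta(10.5, 40.5)

The binomial likelihood is conjugate to the Beta prior: with 7 successes and 35 failures, the posterior is Beta(3.5+7, 5.5+35) = Beta(10.5, 40.5).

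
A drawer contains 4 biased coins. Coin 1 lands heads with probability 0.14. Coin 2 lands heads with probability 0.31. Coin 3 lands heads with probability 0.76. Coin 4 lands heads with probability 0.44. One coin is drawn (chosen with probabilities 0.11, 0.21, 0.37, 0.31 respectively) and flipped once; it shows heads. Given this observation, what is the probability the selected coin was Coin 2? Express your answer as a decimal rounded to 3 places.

P(heads|C1) = 0.14; P(heads|C2) = 0.31; P(heads|C3) = 0.76; P(heads|C4) = 0.44.
Prior × likelihood for each source: 0.11·0.14=0.01540, 0.21·0.31=0.06510, 0.37·0.76=0.2812, 0.31·0.44=0.1364. Summing gives P(heads) = 0.49810.
P(Coin 2 | heads) = 0.06510 / 0.49810 = 0.131.

Posterior probability ≈ 0.131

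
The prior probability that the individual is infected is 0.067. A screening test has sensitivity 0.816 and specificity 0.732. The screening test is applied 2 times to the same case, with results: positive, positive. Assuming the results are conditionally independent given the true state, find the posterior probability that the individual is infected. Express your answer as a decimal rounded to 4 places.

Posterior P(H) ≈ 0.3997

With H the event that the individual is infected, the joint likelihood of the observed sequence is P(data|H) = 0.816·0.816 = 0.66586 and P(data|¬H) = 0.268·0.268 = 0.071824.
Bayes: P(H|data) = 0.067·0.66586 / (0.067·0.66586 + 0.933·0.071824) = 0.044612/0.11162 = 0.3997.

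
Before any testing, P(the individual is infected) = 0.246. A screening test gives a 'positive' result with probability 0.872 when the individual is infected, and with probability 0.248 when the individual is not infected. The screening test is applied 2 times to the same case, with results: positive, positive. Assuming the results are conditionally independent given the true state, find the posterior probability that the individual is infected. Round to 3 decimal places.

Posterior P(H) ≈ 0.801

With H the event that the individual is infected, the joint likelihood of the observed sequence is P(data|H) = 0.872·0.872 = 0.76038 and P(data|¬H) = 0.248·0.248 = 0.061504.
Bayes: P(H|data) = 0.246·0.76038 / (0.246·0.76038 + 0.754·0.061504) = 0.18705/0.23343 = 0.8013.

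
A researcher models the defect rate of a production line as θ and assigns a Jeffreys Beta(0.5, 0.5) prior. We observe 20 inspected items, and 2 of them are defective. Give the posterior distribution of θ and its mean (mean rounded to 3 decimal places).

Posterior: Beta(2.5, 18.5); mean ≈ 0.119

Observing 2 successes and 18 failures updates Beta(0.5, 0.5) by adding the success and failure counts to the two shape parameters: α = 0.5+2 = 2.5, β = 0.5+18 = 18.5.
Posterior mean = α/(α+β) = 2.5/21 = 0.119.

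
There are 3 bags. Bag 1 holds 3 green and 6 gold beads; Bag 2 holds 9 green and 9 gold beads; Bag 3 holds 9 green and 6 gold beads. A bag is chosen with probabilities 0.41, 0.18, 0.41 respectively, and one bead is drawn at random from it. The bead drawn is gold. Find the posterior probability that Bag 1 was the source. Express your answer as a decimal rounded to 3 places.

Tabulate prior·likelihood by source: [1] prior 0.41, lik 0.6667, product 0.2733; [2] prior 0.18, lik 0.5, product 0.09000; [3] prior 0.41, lik 0.4, product 0.1640.
Normalizing constant = 0.52733; the posterior for Bag 1 is its product over the sum, 0.2733/0.52733 = 0.518.

Posterior probability ≈ 0.518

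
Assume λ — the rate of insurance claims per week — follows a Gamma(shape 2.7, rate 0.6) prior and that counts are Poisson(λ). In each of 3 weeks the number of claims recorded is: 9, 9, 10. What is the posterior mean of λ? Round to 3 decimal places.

Total count ∑xᵢ = 28 over n = 3 weeks.
Gamma is conjugate to the Poisson likelihood: posterior is Gamma(shape = 2.7+28 = 30.7, rate = 0.6+3 = 3.6).
Posterior mean = shape/rate = 30.7/3.6 = 8.528.

Posterior mean ≈ 8.528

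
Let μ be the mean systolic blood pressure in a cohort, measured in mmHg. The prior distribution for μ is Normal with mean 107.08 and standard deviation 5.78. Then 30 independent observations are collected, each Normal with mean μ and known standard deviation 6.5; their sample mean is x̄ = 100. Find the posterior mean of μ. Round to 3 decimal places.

Posterior mean ≈ 100.286

Prior precision 1/τ₀² = 1/5.78² = 0.0299326; data precision n/σ² = 30/6.5² = 0.710059.
Posterior precision = 0.0299326 + 0.710059 = 0.739992.
Posterior mean = (0.0299326·107.08 + 0.710059·100) / 0.739992 = 100.286.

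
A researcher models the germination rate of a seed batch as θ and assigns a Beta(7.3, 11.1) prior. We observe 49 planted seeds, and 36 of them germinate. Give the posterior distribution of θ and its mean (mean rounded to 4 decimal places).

Posterior: Beta(43.3, 24.1); mean ≈ 0.6424

Observing 36 successes and 13 failures updates Beta(7.3, 11.1) by adding the success and failure counts to the two shape parameters: α = 7.3+36 = 43.3, β = 11.1+13 = 24.1.
E[θ | data] = 43.3/(43.3+24.1) = 0.6424.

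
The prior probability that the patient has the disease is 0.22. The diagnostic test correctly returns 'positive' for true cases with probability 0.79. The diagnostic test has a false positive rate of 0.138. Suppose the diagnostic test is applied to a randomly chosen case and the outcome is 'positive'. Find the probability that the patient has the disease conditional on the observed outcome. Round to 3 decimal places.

Write H for 'the patient has the disease'. Prior odds H:¬H = 0.22/0.78 = 0.28205. For the 'positive' outcome, the likelihood ratio is 0.79/0.138 = 5.7246.
Posterior odds = 0.28205 × 5.7246 = 1.6146, so P(H|E) = 1.6146/(1+1.6146) = 0.618.

P(H | E) ≈ 0.618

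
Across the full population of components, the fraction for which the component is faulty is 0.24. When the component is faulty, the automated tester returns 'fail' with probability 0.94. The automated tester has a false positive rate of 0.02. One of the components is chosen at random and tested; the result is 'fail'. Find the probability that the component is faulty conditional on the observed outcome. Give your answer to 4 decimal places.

P(H | E) ≈ 0.9369

Let H be the event that the component is faulty. P(H) = 0.24, so P(¬H) = 0.76. With E the 'fail' result, P(E|H) = 0.94 and P(E|¬H) = 0.02.
P(E) = 0.94·0.24 + 0.02·0.76 = 0.22560 + 0.015200 = 0.24080.
By Bayes' theorem, P(H|E) = 0.22560 / 0.24080 = 0.9369.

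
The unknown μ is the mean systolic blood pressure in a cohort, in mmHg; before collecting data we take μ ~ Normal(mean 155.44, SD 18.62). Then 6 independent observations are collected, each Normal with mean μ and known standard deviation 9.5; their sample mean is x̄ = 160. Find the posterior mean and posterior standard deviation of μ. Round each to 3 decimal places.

With known σ, the Normal prior is conjugate. Weight on the data is w = (n/σ²)/(n/σ² + 1/τ₀²) = 0.0664820/(0.0664820+0.00288430) = 0.95842.
Posterior mean = w·x̄ + (1−w)·μ₀ = 0.95842·160 + 0.041581·155.44 = 159.810. Posterior variance = 1/(0.0664820+0.00288430) = 14.4162, so SD = 3.797.

Posterior mean ≈ 159.810; posterior SD ≈ 3.797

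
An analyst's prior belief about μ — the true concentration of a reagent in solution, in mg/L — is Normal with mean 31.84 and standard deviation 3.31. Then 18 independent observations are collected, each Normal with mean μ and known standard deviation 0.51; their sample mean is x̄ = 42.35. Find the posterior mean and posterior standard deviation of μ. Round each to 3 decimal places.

Prior precision 1/τ₀² = 1/3.31² = 0.0912734; data precision n/σ² = 18/0.51² = 69.2042.
Posterior precision = 0.0912734 + 69.2042 = 69.2954, giving posterior SD = 1/√69.2954 = 0.120.
Posterior mean = (0.0912734·31.84 + 69.2042·42.35) / 69.2954 = 42.336.

Posterior mean ≈ 42.336; posterior SD ≈ 0.120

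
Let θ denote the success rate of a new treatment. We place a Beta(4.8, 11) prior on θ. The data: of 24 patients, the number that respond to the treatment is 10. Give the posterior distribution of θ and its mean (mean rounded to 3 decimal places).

Posterior: Beta(14.8, 25); mean ≈ 0.372

The binomial likelihood is conjugate to the Beta prior: with 10 successes and 14 failures, the posterior is Beta(4.8+10, 11+14) = Beta(14.8, 25).
Posterior mean = α/(α+β) = 14.8/39.8 = 0.372.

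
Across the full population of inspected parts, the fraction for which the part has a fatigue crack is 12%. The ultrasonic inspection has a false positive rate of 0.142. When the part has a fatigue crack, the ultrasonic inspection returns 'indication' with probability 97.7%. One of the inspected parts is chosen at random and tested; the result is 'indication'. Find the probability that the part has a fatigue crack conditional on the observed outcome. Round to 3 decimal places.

Write H for 'the part has a fatigue crack'. Prior odds H:¬H = 0.12/0.88 = 0.13636. For the 'indication' outcome, the likelihood ratio is 0.977/0.142 = 6.8803.
Posterior odds = 0.13636 × 6.8803 = 0.93822, so P(H|E) = 0.93822/(1+0.93822) = 0.484.

P(H | E) ≈ 0.484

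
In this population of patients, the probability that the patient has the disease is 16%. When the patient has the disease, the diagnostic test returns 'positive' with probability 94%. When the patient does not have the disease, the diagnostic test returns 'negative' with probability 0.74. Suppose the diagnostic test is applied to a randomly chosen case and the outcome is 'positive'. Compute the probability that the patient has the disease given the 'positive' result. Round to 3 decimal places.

Let H be the event that the patient has the disease. P(H) = 0.16, so P(¬H) = 0.84. With E the 'positive' result, P(E|H) = 0.94 and P(E|¬H) = 0.26.
P(E) = 0.94·0.16 + 0.26·0.84 = 0.15040 + 0.21840 = 0.36880.
By Bayes' theorem, P(H|E) = 0.15040 / 0.36880 = 0.408.

P(H | E) ≈ 0.408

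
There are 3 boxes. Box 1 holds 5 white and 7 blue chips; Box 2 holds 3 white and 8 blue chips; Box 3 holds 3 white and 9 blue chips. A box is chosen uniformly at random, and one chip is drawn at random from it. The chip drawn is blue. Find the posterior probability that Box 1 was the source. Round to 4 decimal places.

Posterior probability ≈ 0.2831

P(blue|Box 1) = 0.5833; P(blue|Box 2) = 0.7273; P(blue|Box 3) = 0.75.
Prior × likelihood for each source: 0.333333·0.5833=0.1944, 0.333333·0.7273=0.2424, 0.333333·0.75=0.2500. Summing gives P(blue) = 0.68687.
P(Box 1 | blue) = 0.1944 / 0.68687 = 0.2831.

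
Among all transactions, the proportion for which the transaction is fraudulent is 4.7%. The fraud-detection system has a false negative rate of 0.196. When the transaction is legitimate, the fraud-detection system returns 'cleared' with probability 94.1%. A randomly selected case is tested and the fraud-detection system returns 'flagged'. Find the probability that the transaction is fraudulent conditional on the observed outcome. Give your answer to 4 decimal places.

Let H be the event that the transaction is fraudulent. P(H) = 0.047, so P(¬H) = 0.953. With E the 'flagged' result, P(E|H) = 0.804 and P(E|¬H) = 0.059.
P(E) = 0.804·0.047 + 0.059·0.953 = 0.037788 + 0.056227 = 0.094015.
By Bayes' theorem, P(H|E) = 0.037788 / 0.094015 = 0.4019.

P(H | E) ≈ 0.4019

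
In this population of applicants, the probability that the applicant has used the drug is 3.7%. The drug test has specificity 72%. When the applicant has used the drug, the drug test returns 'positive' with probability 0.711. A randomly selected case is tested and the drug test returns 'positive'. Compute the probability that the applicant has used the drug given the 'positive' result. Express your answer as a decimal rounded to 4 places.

P(H | E) ≈ 0.0889

Let H be the event that the applicant has used the drug. P(H) = 0.037, so P(¬H) = 0.963. With E the 'positive' result, P(E|H) = 0.711 and P(E|¬H) = 0.28.
P(E) = 0.711·0.037 + 0.28·0.963 = 0.026307 + 0.26964 = 0.29595.
By Bayes' theorem, P(H|E) = 0.026307 / 0.29595 = 0.0889.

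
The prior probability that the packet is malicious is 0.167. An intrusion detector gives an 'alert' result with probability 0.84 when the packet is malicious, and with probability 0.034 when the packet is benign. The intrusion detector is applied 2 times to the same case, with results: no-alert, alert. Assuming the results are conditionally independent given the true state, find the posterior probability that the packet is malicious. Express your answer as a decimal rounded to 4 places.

Posterior P(H) ≈ 0.4507

Let H be the event that the packet is malicious; start with P(H) = 0.167. P('alert'|H) = 0.84, P('alert'|¬H) = 0.034.
Update on result 1 ('no-alert'): P(H) ← 0.16·0.1670 / (0.16·0.1670 + 0.966·0.8330) = 0.026720/0.83140 = 0.0321.
Update on result 2 ('alert'): P(H) ← 0.84·0.0321 / (0.84·0.0321 + 0.034·0.9679) = 0.026996/0.059904 = 0.4507.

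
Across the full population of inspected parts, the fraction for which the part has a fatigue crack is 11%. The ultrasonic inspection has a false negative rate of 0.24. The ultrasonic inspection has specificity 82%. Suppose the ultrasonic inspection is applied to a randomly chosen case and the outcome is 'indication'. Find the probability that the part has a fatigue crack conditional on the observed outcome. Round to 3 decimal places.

Write H for 'the part has a fatigue crack'. Prior odds H:¬H = 0.11/0.89 = 0.12360. For the 'indication' outcome, the likelihood ratio is 0.76/0.18 = 4.2222.
Posterior odds = 0.12360 × 4.2222 = 0.52185, so P(H|E) = 0.52185/(1+0.52185) = 0.343.

P(H | E) ≈ 0.343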